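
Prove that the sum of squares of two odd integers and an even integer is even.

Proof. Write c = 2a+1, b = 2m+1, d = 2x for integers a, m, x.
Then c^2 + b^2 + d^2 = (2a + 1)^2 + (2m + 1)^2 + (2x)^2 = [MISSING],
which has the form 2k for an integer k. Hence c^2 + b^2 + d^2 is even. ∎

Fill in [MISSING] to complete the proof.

2(2a^2 + 2a + 2m^2 + 2m + 2x^2 + 1)

Expanding: (2a + 1)^2 + (2m + 1)^2 + (2x)^2 = 4a^2 + 4a + 4m^2 + 4m + 4x^2 + 2.
Every term is even; pulling out the factor of 2 gives 2(2a^2 + 2a + 2m^2 + 2m + 2x^2 + 1).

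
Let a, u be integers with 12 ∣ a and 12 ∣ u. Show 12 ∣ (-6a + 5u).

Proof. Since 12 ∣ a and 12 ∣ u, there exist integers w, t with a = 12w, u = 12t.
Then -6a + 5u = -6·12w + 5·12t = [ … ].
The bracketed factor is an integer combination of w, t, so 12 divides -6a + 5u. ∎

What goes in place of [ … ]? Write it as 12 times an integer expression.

Pull the common 12 out of every term: -6·12w + 5·12t = 12(5t - 6w).
5t - 6w is an integer, which exhibits the divisibility.

12(5t - 6w)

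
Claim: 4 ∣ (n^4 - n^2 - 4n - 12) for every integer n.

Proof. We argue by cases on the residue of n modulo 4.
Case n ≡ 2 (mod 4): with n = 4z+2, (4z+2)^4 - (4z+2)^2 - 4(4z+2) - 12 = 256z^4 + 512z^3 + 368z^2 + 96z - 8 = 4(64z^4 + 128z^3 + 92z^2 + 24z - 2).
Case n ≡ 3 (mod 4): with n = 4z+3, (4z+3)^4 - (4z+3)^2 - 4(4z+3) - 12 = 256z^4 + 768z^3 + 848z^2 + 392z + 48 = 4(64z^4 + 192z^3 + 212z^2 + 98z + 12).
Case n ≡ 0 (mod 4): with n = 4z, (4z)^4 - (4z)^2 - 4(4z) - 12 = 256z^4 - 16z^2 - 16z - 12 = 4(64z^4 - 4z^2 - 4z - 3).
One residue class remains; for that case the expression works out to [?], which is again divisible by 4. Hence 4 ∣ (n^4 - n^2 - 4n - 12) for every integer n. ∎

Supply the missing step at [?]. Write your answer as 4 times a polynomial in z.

Only n ≡ 1 (mod 4) is unaccounted for. Put n = 4z+1:
(4z+1)^4 - (4z+1)^2 - 4(4z+1) - 12 expands to 256z^4 + 256z^3 + 80z^2 - 8z - 16,
and factoring out 4 leaves 4(64z^4 + 64z^3 + 20z^2 - 2z - 4).

4(64z^4 + 64z^3 + 20z^2 - 2z - 4)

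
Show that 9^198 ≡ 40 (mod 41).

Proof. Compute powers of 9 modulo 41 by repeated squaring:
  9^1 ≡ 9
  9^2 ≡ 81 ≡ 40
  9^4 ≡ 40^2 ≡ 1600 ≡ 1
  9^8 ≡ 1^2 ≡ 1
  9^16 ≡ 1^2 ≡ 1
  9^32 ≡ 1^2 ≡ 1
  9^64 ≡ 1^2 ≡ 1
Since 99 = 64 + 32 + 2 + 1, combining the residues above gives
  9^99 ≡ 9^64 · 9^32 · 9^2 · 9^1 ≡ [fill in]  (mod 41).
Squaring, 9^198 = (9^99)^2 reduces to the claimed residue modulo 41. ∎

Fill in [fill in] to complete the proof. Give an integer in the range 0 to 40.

9^64 · 9^32 · 9^2 · 9^1 ≡ 1 · 1 · 40 · 9 = 360.
360 mod 41 = 32, so 9^99 ≡ 32 (mod 41).

32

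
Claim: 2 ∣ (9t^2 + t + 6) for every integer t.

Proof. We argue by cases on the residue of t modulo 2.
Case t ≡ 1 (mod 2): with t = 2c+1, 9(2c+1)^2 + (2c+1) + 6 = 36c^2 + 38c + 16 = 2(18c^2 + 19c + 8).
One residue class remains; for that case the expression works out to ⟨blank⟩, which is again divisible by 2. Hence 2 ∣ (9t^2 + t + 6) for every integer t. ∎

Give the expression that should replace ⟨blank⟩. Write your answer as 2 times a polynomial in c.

Only t ≡ 0 (mod 2) is unaccounted for. Put t = 2c:
9(2c)^2 + (2c) + 6 expands to 36c^2 + 2c + 6,
and factoring out 2 leaves 2(18c^2 + c + 3).

2(18c^2 + c + 3)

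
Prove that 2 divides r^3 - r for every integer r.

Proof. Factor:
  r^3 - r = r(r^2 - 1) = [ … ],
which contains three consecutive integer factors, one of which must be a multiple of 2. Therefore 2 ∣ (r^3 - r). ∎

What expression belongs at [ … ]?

(r - 1)r(r + 1)

r(r^2 - 1) = r(r - 1)(r + 1) = (r - 1)r(r + 1).
These three factors are consecutive integers, so their product is divisible by 2.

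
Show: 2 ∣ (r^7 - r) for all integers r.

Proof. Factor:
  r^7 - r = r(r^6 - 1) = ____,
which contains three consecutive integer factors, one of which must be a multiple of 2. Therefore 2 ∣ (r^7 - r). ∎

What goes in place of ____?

(r - 1)r(r + 1)(r^4 + r^2 + 1)

r^6 - 1 = (r^2 - 1)(r^4 + r^2 + 1), and r^2 - 1 = (r-1)(r+1).
So r(r^6 - 1) = (r - 1)r(r + 1)(r^4 + r^2 + 1).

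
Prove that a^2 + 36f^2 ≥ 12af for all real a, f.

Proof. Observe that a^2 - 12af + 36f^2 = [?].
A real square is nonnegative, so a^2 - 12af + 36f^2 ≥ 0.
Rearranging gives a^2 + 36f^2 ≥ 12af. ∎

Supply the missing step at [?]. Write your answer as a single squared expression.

a^2 - 12af + 36f^2 is a perfect-square trinomial: the outer terms are (a)^2 and (6f)^2, and the cross term is -2·a·6f.
So a^2 - 12af + 36f^2 = (a - 6f)^2 ≥ 0.

(a - 6f)^2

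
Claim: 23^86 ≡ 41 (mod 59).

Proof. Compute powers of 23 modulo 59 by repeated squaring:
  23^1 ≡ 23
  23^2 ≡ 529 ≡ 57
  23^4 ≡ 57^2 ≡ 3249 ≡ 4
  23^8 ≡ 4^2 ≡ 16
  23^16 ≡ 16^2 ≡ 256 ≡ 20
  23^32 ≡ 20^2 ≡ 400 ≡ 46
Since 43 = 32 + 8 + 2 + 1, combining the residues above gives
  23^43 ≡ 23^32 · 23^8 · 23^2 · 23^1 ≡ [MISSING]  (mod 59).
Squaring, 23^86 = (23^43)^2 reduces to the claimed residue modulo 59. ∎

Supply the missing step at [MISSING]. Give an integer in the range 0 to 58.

Multiply the listed residues: 46 · 16 · 57 · 23 = 736 → 41952 → 964896.
Reducing modulo 59: 964896 = 16354·59 + 10, so 23^43 ≡ 10.

10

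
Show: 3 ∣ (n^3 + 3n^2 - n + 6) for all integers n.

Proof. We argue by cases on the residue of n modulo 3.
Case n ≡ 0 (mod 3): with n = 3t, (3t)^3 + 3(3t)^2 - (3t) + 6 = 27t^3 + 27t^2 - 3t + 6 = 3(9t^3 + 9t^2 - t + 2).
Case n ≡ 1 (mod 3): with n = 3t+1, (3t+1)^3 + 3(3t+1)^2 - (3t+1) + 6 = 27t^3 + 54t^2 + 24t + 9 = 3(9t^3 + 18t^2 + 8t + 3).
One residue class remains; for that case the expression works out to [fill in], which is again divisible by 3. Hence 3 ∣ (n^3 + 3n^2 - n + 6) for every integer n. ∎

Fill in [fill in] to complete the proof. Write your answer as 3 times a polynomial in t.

3(9t^3 + 27t^2 + 23t + 8)

The residues treated are {0, 1}, so the missing case is n ≡ 2 (mod 3); write n = 3t+2.
Then (3t+2)^3 + 3(3t+2)^2 - (3t+2) + 6 = 27t^3 + 81t^2 + 69t + 24 = 3(9t^3 + 27t^2 + 23t + 8).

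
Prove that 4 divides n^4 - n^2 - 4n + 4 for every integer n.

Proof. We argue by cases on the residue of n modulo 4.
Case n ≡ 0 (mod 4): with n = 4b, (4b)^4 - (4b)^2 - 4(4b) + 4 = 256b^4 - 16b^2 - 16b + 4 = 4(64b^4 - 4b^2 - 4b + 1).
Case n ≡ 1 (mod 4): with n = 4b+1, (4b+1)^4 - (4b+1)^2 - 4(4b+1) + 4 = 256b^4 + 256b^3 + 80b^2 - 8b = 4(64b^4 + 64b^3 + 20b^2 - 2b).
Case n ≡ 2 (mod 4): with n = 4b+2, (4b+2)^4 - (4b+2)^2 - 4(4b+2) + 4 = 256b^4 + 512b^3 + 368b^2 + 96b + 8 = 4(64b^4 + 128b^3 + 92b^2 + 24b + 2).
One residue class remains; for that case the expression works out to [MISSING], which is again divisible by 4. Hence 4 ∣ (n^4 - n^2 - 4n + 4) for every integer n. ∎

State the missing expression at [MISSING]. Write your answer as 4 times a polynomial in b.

4(64b^4 + 192b^3 + 212b^2 + 98b + 16)

The residues treated are {0, 1, 2}, so the missing case is n ≡ 3 (mod 4); write n = 4b+3.
Then (4b+3)^4 - (4b+3)^2 - 4(4b+3) + 4 = 256b^4 + 768b^3 + 848b^2 + 392b + 64 = 4(64b^4 + 192b^3 + 212b^2 + 98b + 16).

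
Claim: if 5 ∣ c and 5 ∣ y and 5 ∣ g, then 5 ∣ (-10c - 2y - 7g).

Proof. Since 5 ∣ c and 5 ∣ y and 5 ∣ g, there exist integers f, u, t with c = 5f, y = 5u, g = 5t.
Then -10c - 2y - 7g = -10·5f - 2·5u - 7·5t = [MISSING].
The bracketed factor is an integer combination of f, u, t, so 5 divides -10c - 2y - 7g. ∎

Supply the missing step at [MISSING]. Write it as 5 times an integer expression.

5(-10f - 7t - 2u)

Pull the common 5 out of every term: -10·5f - 2·5u - 7·5t = 5(-10f - 7t - 2u).
-10f - 7t - 2u is an integer, which exhibits the divisibility.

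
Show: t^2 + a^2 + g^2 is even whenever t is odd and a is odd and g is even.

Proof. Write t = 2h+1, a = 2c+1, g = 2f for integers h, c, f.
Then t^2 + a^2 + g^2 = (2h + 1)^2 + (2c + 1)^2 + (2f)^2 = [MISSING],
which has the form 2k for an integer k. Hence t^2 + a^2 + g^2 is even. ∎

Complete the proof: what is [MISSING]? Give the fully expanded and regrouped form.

Expanding: (2h + 1)^2 + (2c + 1)^2 + (2f)^2 = 4c^2 + 4c + 4f^2 + 4h^2 + 4h + 2.
Every term is even; pulling out the factor of 2 gives 2(2c^2 + 2c + 2f^2 + 2h^2 + 2h + 1).

2(2c^2 + 2c + 2f^2 + 2h^2 + 2h + 1)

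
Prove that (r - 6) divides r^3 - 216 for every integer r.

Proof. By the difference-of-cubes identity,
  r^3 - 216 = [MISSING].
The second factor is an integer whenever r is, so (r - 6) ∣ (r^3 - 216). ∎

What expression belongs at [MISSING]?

Polynomial division of r^3 - 216 by r - 6 leaves remainder 0 and quotient r^2 + 6r + 36.
Hence r^3 - 216 = (r - 6)(r^2 + 6r + 36).

(r - 6)(r^2 + 6r + 36)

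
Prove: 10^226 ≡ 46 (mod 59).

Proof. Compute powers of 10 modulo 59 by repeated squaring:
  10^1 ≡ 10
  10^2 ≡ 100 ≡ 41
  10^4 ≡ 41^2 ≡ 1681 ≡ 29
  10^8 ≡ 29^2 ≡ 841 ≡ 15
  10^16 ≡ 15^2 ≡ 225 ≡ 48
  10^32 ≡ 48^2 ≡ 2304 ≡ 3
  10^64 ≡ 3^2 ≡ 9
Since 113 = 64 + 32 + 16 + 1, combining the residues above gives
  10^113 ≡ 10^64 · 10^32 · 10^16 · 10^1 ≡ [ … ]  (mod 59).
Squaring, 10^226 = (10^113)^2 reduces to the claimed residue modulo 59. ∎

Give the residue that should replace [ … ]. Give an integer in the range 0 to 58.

39

Multiply the listed residues: 9 · 3 · 48 · 10 = 27 → 1296 → 12960.
Reducing modulo 59: 12960 = 219·59 + 39, so 10^113 ≡ 39.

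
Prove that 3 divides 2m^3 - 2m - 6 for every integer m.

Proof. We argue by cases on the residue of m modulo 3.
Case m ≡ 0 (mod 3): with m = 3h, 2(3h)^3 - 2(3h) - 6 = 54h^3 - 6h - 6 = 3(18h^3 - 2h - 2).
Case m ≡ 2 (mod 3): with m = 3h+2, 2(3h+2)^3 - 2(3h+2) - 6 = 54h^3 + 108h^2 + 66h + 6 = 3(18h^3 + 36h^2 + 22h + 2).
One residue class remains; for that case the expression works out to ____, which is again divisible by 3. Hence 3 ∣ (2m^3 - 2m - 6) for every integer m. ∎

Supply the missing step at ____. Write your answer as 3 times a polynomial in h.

3(18h^3 + 18h^2 + 4h - 2)

Only m ≡ 1 (mod 3) is unaccounted for. Put m = 3h+1:
2(3h+1)^3 - 2(3h+1) - 6 expands to 54h^3 + 54h^2 + 12h - 6,
and factoring out 3 leaves 3(18h^3 + 18h^2 + 4h - 2).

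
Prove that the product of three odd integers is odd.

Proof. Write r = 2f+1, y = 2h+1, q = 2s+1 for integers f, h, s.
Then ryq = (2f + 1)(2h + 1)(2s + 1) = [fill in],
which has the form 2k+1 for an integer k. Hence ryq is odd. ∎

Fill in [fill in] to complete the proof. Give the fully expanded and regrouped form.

Expanding: (2f + 1)(2h + 1)(2s + 1) = 8fhs + 4fh + 4fs + 2f + 4hs + 2h + 2s + 1.
Every term except the constant is even, so this is 2(4fhs + 2fh + 2fs + f + 2hs + h + s) + 1,
and 4fhs + 2fh + 2fs + f + 2hs + h + s ∈ ℤ gives the required form.

2(4fhs + 2fh + 2fs + f + 2hs + h + s) + 1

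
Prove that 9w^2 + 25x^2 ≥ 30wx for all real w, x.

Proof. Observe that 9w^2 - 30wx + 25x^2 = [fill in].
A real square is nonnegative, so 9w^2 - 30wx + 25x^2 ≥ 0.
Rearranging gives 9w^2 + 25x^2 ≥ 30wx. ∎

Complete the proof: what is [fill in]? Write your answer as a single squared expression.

(3w - 5x)^2

9w^2 - 30wx + 25x^2 is a perfect-square trinomial: the outer terms are (3w)^2 and (5x)^2, and the cross term is -2·3w·5x.
So 9w^2 - 30wx + 25x^2 = (3w - 5x)^2 ≥ 0.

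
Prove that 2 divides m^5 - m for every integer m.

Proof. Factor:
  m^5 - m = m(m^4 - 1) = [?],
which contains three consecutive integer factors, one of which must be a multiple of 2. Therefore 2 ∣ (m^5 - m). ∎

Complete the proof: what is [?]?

(m - 1)m(m + 1)(m^2 + 1)

m^4 - 1 = (m^2 - 1)(m^2 + 1), and m^2 - 1 = (m-1)(m+1).
So m(m^4 - 1) = (m - 1)m(m + 1)(m^2 + 1).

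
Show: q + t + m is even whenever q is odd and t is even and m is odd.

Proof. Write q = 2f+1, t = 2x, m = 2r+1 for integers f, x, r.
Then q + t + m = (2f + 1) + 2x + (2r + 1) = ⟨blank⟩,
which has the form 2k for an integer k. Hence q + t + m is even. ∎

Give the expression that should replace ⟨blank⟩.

Expanding: (2f + 1) + 2x + (2r + 1) = 2f + 2r + 2x + 2.
Every term is even; pulling out the factor of 2 gives 2(f + r + x + 1).

2(f + r + x + 1)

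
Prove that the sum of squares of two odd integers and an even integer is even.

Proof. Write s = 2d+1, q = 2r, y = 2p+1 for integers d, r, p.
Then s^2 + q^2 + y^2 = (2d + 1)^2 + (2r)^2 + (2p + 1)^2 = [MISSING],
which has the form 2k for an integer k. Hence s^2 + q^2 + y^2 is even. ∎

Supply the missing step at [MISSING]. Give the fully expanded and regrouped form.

2(2d^2 + 2d + 2p^2 + 2p + 2r^2 + 1)

Expanding: (2d + 1)^2 + (2r)^2 + (2p + 1)^2 = 4d^2 + 4d + 4p^2 + 4p + 4r^2 + 2.
Every term is even; pulling out the factor of 2 gives 2(2d^2 + 2d + 2p^2 + 2p + 2r^2 + 1).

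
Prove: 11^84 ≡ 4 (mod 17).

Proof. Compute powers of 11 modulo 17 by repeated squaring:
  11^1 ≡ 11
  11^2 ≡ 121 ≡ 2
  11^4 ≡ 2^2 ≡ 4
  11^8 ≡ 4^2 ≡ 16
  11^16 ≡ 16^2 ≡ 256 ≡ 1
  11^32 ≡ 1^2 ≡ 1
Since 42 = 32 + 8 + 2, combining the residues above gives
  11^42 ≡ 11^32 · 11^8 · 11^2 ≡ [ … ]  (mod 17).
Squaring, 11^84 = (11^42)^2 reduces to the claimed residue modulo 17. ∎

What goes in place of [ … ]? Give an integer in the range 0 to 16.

11^32 · 11^8 · 11^2 ≡ 1 · 16 · 2 = 32.
32 mod 17 = 15, so 11^42 ≡ 15 (mod 17).

15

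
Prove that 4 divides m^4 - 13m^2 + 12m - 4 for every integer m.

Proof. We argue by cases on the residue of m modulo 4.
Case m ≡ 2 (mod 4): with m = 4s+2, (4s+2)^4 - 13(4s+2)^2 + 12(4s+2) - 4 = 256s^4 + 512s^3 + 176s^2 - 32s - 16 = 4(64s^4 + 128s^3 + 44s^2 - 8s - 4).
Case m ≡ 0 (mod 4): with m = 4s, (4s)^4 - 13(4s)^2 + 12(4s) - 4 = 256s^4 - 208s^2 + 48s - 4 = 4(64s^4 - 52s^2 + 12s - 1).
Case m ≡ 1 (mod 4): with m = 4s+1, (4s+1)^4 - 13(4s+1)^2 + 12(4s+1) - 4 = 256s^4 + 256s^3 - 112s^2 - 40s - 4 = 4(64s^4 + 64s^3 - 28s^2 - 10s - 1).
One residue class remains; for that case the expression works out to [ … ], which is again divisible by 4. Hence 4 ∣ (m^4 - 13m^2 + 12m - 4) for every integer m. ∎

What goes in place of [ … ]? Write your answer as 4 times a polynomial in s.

4(64s^4 + 192s^3 + 164s^2 + 42s - 1)

Only m ≡ 3 (mod 4) is unaccounted for. Put m = 4s+3:
(4s+3)^4 - 13(4s+3)^2 + 12(4s+3) - 4 expands to 256s^4 + 768s^3 + 656s^2 + 168s - 4,
and factoring out 4 leaves 4(64s^4 + 192s^3 + 164s^2 + 42s - 1).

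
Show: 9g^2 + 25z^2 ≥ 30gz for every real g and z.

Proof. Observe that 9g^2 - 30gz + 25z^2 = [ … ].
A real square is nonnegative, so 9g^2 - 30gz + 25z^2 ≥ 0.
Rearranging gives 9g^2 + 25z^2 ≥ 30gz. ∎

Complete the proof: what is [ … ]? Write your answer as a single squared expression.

(3g - 5z)^2

9g^2 - 30gz + 25z^2 is a perfect-square trinomial: the outer terms are (3g)^2 and (5z)^2, and the cross term is -2·3g·5z.
So 9g^2 - 30gz + 25z^2 = (3g - 5z)^2 ≥ 0.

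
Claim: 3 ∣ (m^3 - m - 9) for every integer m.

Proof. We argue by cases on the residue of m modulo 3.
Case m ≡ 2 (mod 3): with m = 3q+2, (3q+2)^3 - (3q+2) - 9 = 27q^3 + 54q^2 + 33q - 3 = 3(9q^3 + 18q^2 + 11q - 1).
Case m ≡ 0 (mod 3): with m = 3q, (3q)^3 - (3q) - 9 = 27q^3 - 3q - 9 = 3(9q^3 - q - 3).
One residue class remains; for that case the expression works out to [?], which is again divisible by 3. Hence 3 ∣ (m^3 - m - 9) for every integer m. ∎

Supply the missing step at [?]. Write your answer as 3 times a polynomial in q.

3(9q^3 + 9q^2 + 2q - 3)

Only m ≡ 1 (mod 3) is unaccounted for. Put m = 3q+1:
(3q+1)^3 - (3q+1) - 9 expands to 27q^3 + 27q^2 + 6q - 9,
and factoring out 3 leaves 3(9q^3 + 9q^2 + 2q - 3).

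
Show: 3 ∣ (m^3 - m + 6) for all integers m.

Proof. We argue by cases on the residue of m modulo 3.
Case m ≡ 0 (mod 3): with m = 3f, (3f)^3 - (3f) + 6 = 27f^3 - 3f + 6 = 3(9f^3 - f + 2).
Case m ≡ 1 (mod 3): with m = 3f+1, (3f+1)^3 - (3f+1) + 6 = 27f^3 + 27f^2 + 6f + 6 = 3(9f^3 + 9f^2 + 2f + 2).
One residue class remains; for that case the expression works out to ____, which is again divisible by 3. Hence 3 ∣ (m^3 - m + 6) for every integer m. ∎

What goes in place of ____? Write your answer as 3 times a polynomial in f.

The residues treated are {0, 1}, so the missing case is m ≡ 2 (mod 3); write m = 3f+2.
Then (3f+2)^3 - (3f+2) + 6 = 27f^3 + 54f^2 + 33f + 12 = 3(9f^3 + 18f^2 + 11f + 4).

3(9f^3 + 18f^2 + 11f + 4)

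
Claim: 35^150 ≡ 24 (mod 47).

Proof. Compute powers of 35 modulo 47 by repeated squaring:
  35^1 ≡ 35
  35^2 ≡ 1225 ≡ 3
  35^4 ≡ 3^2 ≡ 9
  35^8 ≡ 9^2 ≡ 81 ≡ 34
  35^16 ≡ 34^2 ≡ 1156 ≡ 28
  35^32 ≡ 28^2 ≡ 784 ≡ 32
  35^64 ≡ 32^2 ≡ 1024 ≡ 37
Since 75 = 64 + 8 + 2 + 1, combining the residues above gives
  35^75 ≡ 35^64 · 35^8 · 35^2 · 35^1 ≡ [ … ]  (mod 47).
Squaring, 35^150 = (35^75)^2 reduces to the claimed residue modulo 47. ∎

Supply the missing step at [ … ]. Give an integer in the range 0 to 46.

20

35^64 · 35^8 · 35^2 · 35^1 ≡ 37 · 34 · 3 · 35 = 132090.
132090 mod 47 = 20, so 35^75 ≡ 20 (mod 47).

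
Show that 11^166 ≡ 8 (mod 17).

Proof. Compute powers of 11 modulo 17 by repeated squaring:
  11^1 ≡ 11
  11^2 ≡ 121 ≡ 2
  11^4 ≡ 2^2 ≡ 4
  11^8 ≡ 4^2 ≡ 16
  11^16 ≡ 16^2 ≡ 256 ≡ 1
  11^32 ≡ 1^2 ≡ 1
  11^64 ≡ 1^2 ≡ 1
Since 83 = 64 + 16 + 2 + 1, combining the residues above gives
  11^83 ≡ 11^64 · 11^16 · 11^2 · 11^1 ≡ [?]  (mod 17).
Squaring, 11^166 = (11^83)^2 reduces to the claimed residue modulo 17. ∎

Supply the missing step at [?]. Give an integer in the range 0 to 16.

Multiply the listed residues: 1 · 1 · 2 · 11 = 1 → 2 → 22.
Reducing modulo 17: 22 = 1·17 + 5, so 11^83 ≡ 5.

5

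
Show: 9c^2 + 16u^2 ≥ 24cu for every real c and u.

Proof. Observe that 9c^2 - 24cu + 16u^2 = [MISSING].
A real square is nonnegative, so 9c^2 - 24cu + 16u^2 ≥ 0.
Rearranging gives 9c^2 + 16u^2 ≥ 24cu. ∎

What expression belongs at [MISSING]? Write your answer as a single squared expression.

(3c - 4u)^2

The leading and trailing coefficients are 3^2 and 4^2, and 24 = 2·3·4, so the trinomial is (3c - 4u)^2.
Hence 9c^2 - 24cu + 16u^2 ≥ 0.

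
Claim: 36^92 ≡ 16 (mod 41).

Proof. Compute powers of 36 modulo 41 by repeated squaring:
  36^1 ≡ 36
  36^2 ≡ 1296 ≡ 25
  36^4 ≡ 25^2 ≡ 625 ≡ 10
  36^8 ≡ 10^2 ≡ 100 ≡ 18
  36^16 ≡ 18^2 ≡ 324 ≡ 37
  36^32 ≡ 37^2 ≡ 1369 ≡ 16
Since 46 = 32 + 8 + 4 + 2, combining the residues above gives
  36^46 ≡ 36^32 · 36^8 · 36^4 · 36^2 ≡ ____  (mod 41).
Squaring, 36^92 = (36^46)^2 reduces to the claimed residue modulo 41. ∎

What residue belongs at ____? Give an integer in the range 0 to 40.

Multiply the listed residues: 16 · 18 · 10 · 25 = 288 → 2880 → 72000.
Reducing modulo 41: 72000 = 1756·41 + 4, so 36^46 ≡ 4.

4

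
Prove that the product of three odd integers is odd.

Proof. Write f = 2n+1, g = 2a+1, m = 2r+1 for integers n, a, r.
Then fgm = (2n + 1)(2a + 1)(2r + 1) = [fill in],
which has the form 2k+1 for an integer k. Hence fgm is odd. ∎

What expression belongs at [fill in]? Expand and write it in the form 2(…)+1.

Expanding: (2n + 1)(2a + 1)(2r + 1) = 8anr + 4an + 4ar + 2a + 4nr + 2n + 2r + 1.
Every term except the constant is even, so this is 2(4anr + 2an + 2ar + a + 2nr + n + r) + 1,
and 4anr + 2an + 2ar + a + 2nr + n + r ∈ ℤ gives the required form.

2(4anr + 2an + 2ar + a + 2nr + n + r) + 1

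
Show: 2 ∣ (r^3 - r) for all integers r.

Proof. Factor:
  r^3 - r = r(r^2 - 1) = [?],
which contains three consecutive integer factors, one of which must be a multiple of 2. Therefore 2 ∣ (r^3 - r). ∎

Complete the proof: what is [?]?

(r - 1)r(r + 1)

r(r^2 - 1) = r(r - 1)(r + 1) = (r - 1)r(r + 1).
These three factors are consecutive integers, so their product is divisible by 2.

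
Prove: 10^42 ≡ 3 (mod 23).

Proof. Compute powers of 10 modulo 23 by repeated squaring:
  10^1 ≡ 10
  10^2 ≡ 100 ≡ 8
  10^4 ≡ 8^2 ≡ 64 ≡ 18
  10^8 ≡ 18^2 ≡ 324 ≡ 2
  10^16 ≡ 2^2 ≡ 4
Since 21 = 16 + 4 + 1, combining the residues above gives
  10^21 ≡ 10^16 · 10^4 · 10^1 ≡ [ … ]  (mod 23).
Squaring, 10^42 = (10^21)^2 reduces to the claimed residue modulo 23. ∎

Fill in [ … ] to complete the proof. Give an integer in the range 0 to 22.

Multiply the listed residues: 4 · 18 · 10 = 72 → 720.
Reducing modulo 23: 720 = 31·23 + 7, so 10^21 ≡ 7.

7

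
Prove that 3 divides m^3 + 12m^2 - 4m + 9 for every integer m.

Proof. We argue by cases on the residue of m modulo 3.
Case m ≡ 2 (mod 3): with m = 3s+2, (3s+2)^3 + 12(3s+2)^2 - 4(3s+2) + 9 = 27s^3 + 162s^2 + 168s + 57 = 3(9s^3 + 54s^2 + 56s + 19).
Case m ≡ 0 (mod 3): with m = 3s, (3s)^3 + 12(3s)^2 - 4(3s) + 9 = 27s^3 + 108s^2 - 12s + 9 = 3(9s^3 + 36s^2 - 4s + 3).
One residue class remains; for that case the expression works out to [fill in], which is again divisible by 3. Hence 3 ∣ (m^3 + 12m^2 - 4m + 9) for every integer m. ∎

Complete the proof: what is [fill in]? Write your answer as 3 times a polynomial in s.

3(9s^3 + 45s^2 + 23s + 6)

The residues treated are {2, 0}, so the missing case is m ≡ 1 (mod 3); write m = 3s+1.
Then (3s+1)^3 + 12(3s+1)^2 - 4(3s+1) + 9 = 27s^3 + 135s^2 + 69s + 18 = 3(9s^3 + 45s^2 + 23s + 6).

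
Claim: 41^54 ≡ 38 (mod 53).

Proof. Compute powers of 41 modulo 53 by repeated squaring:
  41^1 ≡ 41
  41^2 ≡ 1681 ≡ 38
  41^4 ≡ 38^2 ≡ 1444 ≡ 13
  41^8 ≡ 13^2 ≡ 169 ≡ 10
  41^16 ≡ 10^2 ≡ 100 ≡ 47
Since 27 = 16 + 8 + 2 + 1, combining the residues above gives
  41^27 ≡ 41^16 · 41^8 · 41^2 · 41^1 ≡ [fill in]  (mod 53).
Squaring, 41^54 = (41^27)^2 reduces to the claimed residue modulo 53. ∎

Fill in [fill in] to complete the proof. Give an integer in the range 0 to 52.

Multiply the listed residues: 47 · 10 · 38 · 41 = 470 → 17860 → 732260.
Reducing modulo 53: 732260 = 13816·53 + 12, so 41^27 ≡ 12.

12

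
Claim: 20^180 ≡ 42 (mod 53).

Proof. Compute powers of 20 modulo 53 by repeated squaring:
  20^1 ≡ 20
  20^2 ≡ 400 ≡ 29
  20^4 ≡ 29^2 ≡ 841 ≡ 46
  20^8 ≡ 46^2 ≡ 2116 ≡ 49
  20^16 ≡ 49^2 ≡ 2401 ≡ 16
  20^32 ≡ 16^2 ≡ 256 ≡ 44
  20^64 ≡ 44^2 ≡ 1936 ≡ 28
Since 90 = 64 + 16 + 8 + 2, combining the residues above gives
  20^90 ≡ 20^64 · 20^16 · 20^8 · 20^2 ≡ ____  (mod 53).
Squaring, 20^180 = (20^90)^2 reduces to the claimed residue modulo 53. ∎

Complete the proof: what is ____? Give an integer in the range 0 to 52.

25

20^64 · 20^16 · 20^8 · 20^2 ≡ 28 · 16 · 49 · 29 = 636608.
636608 mod 53 = 25, so 20^90 ≡ 25 (mod 53).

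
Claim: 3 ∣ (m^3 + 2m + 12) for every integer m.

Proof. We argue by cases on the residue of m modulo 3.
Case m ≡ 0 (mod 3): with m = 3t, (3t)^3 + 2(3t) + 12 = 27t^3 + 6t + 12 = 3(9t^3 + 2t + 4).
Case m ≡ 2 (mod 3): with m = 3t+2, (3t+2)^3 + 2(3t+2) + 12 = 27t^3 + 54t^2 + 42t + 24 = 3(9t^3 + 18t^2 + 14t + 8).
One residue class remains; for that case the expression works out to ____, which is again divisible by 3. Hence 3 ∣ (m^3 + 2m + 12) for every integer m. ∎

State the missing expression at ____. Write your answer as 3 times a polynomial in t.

The residues treated are {0, 2}, so the missing case is m ≡ 1 (mod 3); write m = 3t+1.
Then (3t+1)^3 + 2(3t+1) + 12 = 27t^3 + 27t^2 + 15t + 15 = 3(9t^3 + 9t^2 + 5t + 5).

3(9t^3 + 9t^2 + 5t + 5)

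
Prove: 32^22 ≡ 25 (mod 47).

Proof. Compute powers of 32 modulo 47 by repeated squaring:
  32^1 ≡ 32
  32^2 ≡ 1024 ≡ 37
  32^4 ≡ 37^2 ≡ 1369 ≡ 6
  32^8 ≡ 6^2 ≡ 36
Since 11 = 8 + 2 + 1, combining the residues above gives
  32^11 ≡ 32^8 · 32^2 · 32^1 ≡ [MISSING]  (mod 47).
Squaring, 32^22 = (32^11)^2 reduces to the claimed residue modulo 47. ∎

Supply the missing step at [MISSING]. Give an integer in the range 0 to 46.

42

Multiply the listed residues: 36 · 37 · 32 = 1332 → 42624.
Reducing modulo 47: 42624 = 906·47 + 42, so 32^11 ≡ 42.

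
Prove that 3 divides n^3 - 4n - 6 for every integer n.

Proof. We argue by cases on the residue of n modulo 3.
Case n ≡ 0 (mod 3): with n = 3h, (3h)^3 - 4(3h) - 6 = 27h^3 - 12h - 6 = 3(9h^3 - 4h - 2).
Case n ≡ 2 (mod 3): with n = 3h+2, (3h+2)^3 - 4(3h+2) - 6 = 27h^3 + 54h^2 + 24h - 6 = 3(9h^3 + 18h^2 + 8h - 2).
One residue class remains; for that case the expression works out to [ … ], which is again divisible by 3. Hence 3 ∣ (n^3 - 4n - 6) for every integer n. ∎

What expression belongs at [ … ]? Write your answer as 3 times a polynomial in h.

The residues treated are {0, 2}, so the missing case is n ≡ 1 (mod 3); write n = 3h+1.
Then (3h+1)^3 - 4(3h+1) - 6 = 27h^3 + 27h^2 - 3h - 9 = 3(9h^3 + 9h^2 - h - 3).

3(9h^3 + 9h^2 - h - 3)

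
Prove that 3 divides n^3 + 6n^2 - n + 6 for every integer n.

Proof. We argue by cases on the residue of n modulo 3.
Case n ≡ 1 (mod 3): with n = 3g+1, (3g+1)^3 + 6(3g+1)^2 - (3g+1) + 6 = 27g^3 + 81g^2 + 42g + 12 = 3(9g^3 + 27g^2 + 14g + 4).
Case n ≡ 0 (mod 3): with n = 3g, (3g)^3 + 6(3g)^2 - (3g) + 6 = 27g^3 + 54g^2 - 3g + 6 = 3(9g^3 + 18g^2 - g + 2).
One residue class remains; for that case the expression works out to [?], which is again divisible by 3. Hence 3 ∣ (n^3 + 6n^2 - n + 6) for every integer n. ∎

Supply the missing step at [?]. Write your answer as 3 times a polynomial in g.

The residues treated are {1, 0}, so the missing case is n ≡ 2 (mod 3); write n = 3g+2.
Then (3g+2)^3 + 6(3g+2)^2 - (3g+2) + 6 = 27g^3 + 108g^2 + 105g + 36 = 3(9g^3 + 36g^2 + 35g + 12).

3(9g^3 + 36g^2 + 35g + 12)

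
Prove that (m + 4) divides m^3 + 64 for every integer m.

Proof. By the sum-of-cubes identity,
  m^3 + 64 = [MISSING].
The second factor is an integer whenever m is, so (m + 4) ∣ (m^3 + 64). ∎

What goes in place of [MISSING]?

Polynomial division of m^3 + 64 by m + 4 leaves remainder 0 and quotient m^2 - 4m + 16.
Hence m^3 + 64 = (m + 4)(m^2 - 4m + 16).

(m + 4)(m^2 - 4m + 16)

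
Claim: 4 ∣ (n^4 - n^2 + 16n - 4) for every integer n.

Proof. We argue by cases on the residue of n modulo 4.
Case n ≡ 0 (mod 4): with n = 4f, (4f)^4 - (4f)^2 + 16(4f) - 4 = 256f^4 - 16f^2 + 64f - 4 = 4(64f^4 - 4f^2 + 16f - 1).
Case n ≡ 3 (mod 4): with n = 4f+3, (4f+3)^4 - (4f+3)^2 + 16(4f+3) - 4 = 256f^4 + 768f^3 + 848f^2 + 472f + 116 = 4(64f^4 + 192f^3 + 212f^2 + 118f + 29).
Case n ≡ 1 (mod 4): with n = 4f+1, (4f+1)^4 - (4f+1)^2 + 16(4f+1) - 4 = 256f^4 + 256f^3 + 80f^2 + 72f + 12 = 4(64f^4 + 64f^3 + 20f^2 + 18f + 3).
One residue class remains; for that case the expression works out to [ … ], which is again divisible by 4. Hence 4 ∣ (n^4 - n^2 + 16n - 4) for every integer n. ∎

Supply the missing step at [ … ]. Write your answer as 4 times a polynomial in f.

The residues treated are {0, 3, 1}, so the missing case is n ≡ 2 (mod 4); write n = 4f+2.
Then (4f+2)^4 - (4f+2)^2 + 16(4f+2) - 4 = 256f^4 + 512f^3 + 368f^2 + 176f + 40 = 4(64f^4 + 128f^3 + 92f^2 + 44f + 10).

4(64f^4 + 128f^3 + 92f^2 + 44f + 10)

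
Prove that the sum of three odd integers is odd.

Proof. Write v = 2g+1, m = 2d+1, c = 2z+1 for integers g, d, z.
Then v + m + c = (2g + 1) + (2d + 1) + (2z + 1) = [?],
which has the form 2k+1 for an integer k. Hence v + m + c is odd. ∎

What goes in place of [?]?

(2g + 1) + (2d + 1) + (2z + 1) = 2d + 2g + 2z + 3
= 2(d + g + z + 1) + 1.
Since d + g + z + 1 is an integer, the sum is of the form 2k+1 for an integer k.

2(d + g + z + 1) + 1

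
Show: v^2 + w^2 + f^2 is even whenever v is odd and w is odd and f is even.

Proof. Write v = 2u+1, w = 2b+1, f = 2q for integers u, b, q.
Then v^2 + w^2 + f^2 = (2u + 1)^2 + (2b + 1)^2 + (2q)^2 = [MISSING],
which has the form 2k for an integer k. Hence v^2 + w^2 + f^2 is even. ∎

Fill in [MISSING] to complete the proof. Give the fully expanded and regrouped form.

(2u + 1)^2 + (2b + 1)^2 + (2q)^2 = 4b^2 + 4b + 4q^2 + 4u^2 + 4u + 2
= 2(2b^2 + 2b + 2q^2 + 2u^2 + 2u + 1).
Since 2b^2 + 2b + 2q^2 + 2u^2 + 2u + 1 is an integer, the sum of squares is of the form 2k for an integer k.

2(2b^2 + 2b + 2q^2 + 2u^2 + 2u + 1)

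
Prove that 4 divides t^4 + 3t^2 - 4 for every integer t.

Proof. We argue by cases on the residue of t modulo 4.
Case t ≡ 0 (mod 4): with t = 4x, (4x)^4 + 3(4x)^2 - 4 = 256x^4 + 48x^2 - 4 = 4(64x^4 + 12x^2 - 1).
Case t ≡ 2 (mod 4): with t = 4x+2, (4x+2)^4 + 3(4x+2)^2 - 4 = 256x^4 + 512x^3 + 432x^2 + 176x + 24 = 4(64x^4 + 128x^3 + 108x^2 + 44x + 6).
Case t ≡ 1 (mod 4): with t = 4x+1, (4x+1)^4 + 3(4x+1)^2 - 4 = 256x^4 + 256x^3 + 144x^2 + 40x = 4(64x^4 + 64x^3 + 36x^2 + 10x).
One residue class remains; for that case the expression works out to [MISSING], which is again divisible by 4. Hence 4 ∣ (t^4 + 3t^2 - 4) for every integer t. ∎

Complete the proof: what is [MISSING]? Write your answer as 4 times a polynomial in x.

4(64x^4 + 192x^3 + 228x^2 + 126x + 26)

Only t ≡ 3 (mod 4) is unaccounted for. Put t = 4x+3:
(4x+3)^4 + 3(4x+3)^2 - 4 expands to 256x^4 + 768x^3 + 912x^2 + 504x + 104,
and factoring out 4 leaves 4(64x^4 + 192x^3 + 228x^2 + 126x + 26).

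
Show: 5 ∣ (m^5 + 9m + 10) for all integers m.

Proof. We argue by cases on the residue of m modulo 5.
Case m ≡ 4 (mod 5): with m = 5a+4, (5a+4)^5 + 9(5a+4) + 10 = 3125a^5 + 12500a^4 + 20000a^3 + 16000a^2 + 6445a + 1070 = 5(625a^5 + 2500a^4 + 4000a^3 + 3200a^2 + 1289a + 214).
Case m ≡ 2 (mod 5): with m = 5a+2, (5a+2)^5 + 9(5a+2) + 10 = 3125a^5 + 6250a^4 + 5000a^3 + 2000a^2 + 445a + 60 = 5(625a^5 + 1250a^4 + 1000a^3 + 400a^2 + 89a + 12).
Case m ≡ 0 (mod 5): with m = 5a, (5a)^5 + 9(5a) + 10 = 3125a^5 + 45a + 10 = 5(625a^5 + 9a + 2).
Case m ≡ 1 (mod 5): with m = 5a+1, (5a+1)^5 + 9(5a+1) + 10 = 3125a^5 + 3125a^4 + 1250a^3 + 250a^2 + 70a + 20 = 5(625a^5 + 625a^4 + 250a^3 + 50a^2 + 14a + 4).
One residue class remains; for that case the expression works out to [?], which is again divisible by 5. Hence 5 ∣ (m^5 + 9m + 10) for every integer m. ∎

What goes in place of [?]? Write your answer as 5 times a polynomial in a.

The residues treated are {4, 2, 0, 1}, so the missing case is m ≡ 3 (mod 5); write m = 5a+3.
Then (5a+3)^5 + 9(5a+3) + 10 = 3125a^5 + 9375a^4 + 11250a^3 + 6750a^2 + 2070a + 280 = 5(625a^5 + 1875a^4 + 2250a^3 + 1350a^2 + 414a + 56).

5(625a^5 + 1875a^4 + 2250a^3 + 1350a^2 + 414a + 56)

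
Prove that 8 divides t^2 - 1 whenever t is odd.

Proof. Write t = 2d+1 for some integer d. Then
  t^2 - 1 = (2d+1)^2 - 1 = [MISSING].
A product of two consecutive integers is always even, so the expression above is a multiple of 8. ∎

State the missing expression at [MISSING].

4d(d + 1)

(2d+1)^2 - 1 = 4d^2 + 4d + 1 - 1 = 4d^2 + 4d = 4d(d+1).
Since d and d+1 are consecutive, d(d+1) is even, and 4·(even) is a multiple of 8.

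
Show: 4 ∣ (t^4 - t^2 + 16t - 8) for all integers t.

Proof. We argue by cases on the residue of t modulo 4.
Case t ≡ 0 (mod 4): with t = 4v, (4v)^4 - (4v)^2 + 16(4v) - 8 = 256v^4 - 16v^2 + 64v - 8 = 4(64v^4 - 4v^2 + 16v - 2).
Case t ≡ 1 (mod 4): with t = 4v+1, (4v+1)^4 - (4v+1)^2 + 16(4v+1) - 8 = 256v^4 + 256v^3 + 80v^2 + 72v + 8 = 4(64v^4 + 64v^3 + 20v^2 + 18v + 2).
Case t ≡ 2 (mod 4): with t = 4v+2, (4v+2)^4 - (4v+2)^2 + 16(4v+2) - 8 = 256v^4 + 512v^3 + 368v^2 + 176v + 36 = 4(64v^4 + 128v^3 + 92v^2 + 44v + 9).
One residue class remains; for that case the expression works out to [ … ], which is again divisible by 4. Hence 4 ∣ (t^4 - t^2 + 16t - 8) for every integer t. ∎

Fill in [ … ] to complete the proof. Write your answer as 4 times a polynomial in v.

The residues treated are {0, 1, 2}, so the missing case is t ≡ 3 (mod 4); write t = 4v+3.
Then (4v+3)^4 - (4v+3)^2 + 16(4v+3) - 8 = 256v^4 + 768v^3 + 848v^2 + 472v + 112 = 4(64v^4 + 192v^3 + 212v^2 + 118v + 28).

4(64v^4 + 192v^3 + 212v^2 + 118v + 28)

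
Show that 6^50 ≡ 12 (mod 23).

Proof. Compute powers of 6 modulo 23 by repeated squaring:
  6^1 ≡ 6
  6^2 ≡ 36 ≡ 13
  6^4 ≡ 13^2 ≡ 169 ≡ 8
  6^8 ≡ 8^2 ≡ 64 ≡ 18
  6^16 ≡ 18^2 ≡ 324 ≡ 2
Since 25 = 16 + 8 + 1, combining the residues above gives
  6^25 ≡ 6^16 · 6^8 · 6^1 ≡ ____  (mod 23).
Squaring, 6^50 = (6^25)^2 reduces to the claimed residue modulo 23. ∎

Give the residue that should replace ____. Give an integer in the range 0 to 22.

6^16 · 6^8 · 6^1 ≡ 2 · 18 · 6 = 216.
216 mod 23 = 9, so 6^25 ≡ 9 (mod 23).

9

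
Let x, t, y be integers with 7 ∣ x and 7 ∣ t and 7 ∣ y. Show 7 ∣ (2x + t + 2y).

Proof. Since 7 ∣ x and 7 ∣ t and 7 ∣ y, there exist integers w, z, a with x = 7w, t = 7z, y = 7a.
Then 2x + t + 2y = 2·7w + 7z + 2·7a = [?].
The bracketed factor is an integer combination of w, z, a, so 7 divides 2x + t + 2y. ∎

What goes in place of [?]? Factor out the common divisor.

Each term has a factor of 7: 2·7w + 7z + 2·7a = 7·(2a + 2w + z).
Since 2a + 2w + z is an integer, 7 ∣ (2x + t + 2y).

7(2a + 2w + z)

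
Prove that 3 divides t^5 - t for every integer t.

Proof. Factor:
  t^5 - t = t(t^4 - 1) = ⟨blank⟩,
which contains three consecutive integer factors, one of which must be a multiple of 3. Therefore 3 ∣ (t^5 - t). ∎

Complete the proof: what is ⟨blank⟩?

t^4 - 1 = (t^2 - 1)(t^2 + 1), and t^2 - 1 = (t-1)(t+1).
So t(t^4 - 1) = (t - 1)t(t + 1)(t^2 + 1).

(t - 1)t(t + 1)(t^2 + 1)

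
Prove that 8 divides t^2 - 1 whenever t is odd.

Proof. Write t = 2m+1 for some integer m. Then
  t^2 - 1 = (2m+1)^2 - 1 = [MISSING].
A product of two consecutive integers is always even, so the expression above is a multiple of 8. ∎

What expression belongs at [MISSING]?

(2m+1)^2 - 1 = 4m^2 + 4m + 1 - 1 = 4m^2 + 4m = 4m(m+1).
Since m and m+1 are consecutive, m(m+1) is even, and 4·(even) is a multiple of 8.

4m(m + 1)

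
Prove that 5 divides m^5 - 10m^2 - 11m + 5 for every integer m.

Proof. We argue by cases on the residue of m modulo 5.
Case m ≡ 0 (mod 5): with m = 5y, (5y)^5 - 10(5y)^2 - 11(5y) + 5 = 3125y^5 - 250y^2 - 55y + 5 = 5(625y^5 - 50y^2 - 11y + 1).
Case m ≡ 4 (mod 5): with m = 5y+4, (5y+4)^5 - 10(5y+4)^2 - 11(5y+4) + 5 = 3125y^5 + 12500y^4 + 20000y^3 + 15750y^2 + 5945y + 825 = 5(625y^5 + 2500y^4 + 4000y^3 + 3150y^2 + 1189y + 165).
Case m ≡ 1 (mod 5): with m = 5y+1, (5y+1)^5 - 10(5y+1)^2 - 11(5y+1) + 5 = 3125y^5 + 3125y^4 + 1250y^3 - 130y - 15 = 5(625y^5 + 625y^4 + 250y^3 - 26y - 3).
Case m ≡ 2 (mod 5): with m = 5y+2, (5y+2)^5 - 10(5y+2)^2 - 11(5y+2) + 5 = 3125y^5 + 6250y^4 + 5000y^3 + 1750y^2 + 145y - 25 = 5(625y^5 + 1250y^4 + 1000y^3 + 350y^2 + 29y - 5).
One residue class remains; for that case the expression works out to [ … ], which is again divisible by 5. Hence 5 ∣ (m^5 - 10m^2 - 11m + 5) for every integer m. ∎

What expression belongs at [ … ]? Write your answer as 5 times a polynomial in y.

5(625y^5 + 1875y^4 + 2250y^3 + 1300y^2 + 334y + 25)

The residues treated are {0, 4, 1, 2}, so the missing case is m ≡ 3 (mod 5); write m = 5y+3.
Then (5y+3)^5 - 10(5y+3)^2 - 11(5y+3) + 5 = 3125y^5 + 9375y^4 + 11250y^3 + 6500y^2 + 1670y + 125 = 5(625y^5 + 1875y^4 + 2250y^3 + 1300y^2 + 334y + 25).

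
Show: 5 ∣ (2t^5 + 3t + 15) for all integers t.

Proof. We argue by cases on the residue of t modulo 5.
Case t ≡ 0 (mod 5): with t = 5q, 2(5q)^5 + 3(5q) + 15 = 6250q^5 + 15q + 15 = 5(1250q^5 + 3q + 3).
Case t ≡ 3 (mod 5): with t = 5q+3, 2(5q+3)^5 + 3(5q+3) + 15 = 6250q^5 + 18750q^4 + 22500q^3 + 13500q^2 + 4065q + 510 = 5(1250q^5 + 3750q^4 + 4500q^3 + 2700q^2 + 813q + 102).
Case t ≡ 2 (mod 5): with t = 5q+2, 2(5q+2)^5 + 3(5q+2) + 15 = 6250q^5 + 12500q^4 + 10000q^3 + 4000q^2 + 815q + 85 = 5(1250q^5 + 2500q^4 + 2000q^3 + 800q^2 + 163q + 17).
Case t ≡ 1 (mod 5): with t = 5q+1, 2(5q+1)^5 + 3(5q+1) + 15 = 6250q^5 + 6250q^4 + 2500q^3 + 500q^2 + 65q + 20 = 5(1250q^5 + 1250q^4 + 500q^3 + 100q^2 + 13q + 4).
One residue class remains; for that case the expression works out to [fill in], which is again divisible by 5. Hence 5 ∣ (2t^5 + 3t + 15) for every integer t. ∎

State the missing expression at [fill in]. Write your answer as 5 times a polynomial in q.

Only t ≡ 4 (mod 5) is unaccounted for. Put t = 5q+4:
2(5q+4)^5 + 3(5q+4) + 15 expands to 6250q^5 + 25000q^4 + 40000q^3 + 32000q^2 + 12815q + 2075,
and factoring out 5 leaves 5(1250q^5 + 5000q^4 + 8000q^3 + 6400q^2 + 2563q + 415).

5(1250q^5 + 5000q^4 + 8000q^3 + 6400q^2 + 2563q + 415)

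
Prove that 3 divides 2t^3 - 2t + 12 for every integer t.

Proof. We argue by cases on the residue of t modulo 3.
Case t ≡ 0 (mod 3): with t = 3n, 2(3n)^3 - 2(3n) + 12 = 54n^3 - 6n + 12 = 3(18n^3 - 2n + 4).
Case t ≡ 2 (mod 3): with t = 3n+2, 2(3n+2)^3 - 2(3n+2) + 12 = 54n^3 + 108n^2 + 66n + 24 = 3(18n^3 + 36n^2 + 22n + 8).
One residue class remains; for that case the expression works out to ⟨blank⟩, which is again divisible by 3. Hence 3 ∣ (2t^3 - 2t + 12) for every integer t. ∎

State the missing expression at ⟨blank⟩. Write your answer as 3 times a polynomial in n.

3(18n^3 + 18n^2 + 4n + 4)

Only t ≡ 1 (mod 3) is unaccounted for. Put t = 3n+1:
2(3n+1)^3 - 2(3n+1) + 12 expands to 54n^3 + 54n^2 + 12n + 12,
and factoring out 3 leaves 3(18n^3 + 18n^2 + 4n + 4).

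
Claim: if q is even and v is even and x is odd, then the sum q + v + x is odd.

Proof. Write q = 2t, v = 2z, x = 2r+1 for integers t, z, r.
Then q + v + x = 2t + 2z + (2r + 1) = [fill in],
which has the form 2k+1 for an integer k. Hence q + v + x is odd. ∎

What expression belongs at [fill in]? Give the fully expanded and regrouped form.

2t + 2z + (2r + 1) = 2r + 2t + 2z + 1
= 2(r + t + z) + 1.
Since r + t + z is an integer, the sum is of the form 2k+1 for an integer k.

2(r + t + z) + 1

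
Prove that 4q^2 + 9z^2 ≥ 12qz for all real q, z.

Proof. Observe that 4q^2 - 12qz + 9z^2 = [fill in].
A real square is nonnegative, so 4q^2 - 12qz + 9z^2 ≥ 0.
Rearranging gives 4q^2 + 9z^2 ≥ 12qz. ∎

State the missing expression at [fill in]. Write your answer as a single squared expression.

(2q - 3z)^2

4q^2 - 12qz + 9z^2 is a perfect-square trinomial: the outer terms are (2q)^2 and (3z)^2, and the cross term is -2·2q·3z.
So 4q^2 - 12qz + 9z^2 = (2q - 3z)^2 ≥ 0.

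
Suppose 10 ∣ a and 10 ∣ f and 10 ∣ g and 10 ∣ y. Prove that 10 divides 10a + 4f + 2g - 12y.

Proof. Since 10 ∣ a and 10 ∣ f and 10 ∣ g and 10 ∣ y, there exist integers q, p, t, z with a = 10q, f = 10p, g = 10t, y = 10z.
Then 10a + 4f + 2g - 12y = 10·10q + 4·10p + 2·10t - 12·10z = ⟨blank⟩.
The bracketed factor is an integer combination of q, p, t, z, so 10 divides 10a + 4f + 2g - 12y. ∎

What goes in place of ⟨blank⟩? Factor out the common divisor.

Pull the common 10 out of every term: 10·10q + 4·10p + 2·10t - 12·10z = 10(4p + 10q + 2t - 12z).
4p + 10q + 2t - 12z is an integer, which exhibits the divisibility.

10(4p + 10q + 2t - 12z)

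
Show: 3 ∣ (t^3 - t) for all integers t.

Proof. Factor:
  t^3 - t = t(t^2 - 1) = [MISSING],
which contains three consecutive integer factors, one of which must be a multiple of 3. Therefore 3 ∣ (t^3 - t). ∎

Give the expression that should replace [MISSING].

t(t^2 - 1) = t(t - 1)(t + 1) = (t - 1)t(t + 1).
These three factors are consecutive integers, so their product is divisible by 3.

(t - 1)t(t + 1)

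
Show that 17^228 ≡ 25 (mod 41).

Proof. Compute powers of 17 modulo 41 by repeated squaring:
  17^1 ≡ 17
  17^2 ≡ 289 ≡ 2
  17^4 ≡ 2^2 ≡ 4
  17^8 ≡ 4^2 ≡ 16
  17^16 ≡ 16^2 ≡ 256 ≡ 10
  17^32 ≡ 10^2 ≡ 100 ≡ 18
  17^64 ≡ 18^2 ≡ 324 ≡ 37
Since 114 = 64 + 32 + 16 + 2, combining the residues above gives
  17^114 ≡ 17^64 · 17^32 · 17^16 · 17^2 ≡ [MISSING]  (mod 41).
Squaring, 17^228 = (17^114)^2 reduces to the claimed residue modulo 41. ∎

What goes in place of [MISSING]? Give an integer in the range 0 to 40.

36

17^64 · 17^32 · 17^16 · 17^2 ≡ 37 · 18 · 10 · 2 = 13320.
13320 mod 41 = 36, so 17^114 ≡ 36 (mod 41).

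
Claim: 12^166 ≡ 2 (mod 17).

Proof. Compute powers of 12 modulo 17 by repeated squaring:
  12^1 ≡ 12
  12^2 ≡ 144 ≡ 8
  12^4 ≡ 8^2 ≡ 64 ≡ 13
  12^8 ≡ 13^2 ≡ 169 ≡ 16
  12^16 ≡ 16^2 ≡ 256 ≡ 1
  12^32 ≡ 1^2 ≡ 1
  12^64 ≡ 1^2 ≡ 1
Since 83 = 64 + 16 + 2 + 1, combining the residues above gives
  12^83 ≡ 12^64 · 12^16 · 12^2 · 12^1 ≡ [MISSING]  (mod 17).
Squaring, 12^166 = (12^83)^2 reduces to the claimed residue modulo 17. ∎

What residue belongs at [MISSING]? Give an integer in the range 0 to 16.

11

Multiply the listed residues: 1 · 1 · 8 · 12 = 1 → 8 → 96.
Reducing modulo 17: 96 = 5·17 + 11, so 12^83 ≡ 11.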